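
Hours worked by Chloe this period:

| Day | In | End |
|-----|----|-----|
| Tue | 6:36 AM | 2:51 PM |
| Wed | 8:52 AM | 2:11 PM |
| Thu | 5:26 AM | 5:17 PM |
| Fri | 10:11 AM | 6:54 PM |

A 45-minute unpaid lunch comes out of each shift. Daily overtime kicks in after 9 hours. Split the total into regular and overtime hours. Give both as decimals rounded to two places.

Tue: 6:36 AM–2:51 PM = 8 h 15 min; less 45 min break → 7 h 30 min
Wed: 8:52 AM–2:11 PM = 5 h 19 min; less 45 min break → 4 h 34 min
Thu: 5:26 AM–5:17 PM = 11 h 51 min; less 45 min break → 11 h 6 min
Fri: 10:11 AM–6:54 PM = 8 h 43 min; less 45 min break → 7 h 58 min
Tue reg 7 h 30 min / OT 0 h 0 min; Wed reg 4 h 34 min / OT 0 h 0 min; Thu reg 9 h 0 min / OT 2 h 6 min; Fri reg 7 h 58 min / OT 0 h 0 min.
Totals: regular 29 h 2 min, overtime 2 h 6 min.

Regular 29.03 hours, overtime 2.10 hours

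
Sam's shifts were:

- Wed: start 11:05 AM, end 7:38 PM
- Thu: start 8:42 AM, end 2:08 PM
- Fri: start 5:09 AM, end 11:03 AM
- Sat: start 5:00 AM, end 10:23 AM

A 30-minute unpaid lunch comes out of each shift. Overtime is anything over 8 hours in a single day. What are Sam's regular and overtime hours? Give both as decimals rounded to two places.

Regular 23.22 hours, overtime 0.05 hours

Wed: 11:05 AM–7:38 PM = 8 h 33 min; less 30 min break → 8 h 3 min
Thu: 8:42 AM–2:08 PM = 5 h 26 min; less 30 min break → 4 h 56 min
Fri: 5:09 AM–11:03 AM = 5 h 54 min; less 30 min break → 5 h 24 min
Sat: 5:00 AM–10:23 AM = 5 h 23 min; less 30 min break → 4 h 53 min
Wed reg 8 h 0 min / OT 0 h 3 min; Thu reg 4 h 56 min / OT 0 h 0 min; Fri reg 5 h 24 min / OT 0 h 0 min; Sat reg 4 h 53 min / OT 0 h 0 min.
Totals: regular 23 h 13 min, overtime 0 h 3 min.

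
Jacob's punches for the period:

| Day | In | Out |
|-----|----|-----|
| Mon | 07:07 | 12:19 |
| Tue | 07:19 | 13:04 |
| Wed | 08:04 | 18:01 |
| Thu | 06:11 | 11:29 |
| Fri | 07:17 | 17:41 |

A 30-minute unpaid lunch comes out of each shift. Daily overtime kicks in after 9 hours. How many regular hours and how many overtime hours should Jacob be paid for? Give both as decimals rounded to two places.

Regular 32.75 hours, overtime 1.35 hours

Mon: 07:07–12:19 = 5 h 12 min; less 30 min break → 4 h 42 min
Tue: 07:19–13:04 = 5 h 45 min; less 30 min break → 5 h 15 min
Wed: 08:04–18:01 = 9 h 57 min; less 30 min break → 9 h 27 min
Thu: 06:11–11:29 = 5 h 18 min; less 30 min break → 4 h 48 min
Fri: 07:17–17:41 = 10 h 24 min; less 30 min break → 9 h 54 min
Mon reg 4 h 42 min / OT 0 h 0 min; Tue reg 5 h 15 min / OT 0 h 0 min; Wed reg 9 h 0 min / OT 0 h 27 min; Thu reg 4 h 48 min / OT 0 h 0 min; Fri reg 9 h 0 min / OT 0 h 54 min.
Totals: regular 32 h 45 min, overtime 1 h 21 min.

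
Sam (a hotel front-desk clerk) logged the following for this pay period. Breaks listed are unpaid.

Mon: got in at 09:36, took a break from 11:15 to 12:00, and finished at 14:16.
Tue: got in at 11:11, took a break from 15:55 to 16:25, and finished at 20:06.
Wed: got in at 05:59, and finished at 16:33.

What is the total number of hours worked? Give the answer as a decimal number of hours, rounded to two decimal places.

Mon: 09:36–14:16 = 4 h 40 min; less 45 min break → 3 h 55 min
Tue: 11:11–20:06 = 8 h 55 min; less 30 min break → 8 h 25 min
Wed: 05:59–16:33 = 10 h 34 min
Total: 3 h 55 min + 8 h 25 min + 10 h 34 min = 22 h 54 min.

22.90 hours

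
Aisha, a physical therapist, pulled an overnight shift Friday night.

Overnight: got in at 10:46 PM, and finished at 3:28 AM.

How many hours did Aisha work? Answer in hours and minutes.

Overnight: 10:46 PM → midnight = 1 h 14 min; midnight → 3:28 AM = 3 h 28 min; span 4 h 42 min

4 h 42 min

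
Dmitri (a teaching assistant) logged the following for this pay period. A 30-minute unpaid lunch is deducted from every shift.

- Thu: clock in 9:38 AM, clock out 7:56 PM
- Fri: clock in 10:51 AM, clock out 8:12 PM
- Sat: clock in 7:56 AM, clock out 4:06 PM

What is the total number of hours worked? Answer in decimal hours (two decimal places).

26.32 hours

Thu: 9:38 AM–7:56 PM = 10 h 18 min; less 30 min break → 9 h 48 min
Fri: 10:51 AM–8:12 PM = 9 h 21 min; less 30 min break → 8 h 51 min
Sat: 7:56 AM–4:06 PM = 8 h 10 min; less 30 min break → 7 h 40 min
Total: 9 h 48 min + 8 h 51 min + 7 h 40 min = 26 h 19 min.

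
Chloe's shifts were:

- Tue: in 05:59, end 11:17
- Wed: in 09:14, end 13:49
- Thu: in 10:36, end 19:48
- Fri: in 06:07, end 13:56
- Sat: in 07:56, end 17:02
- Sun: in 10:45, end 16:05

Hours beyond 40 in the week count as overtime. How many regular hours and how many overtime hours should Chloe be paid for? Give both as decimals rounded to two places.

Regular 40.00 hours, overtime 1.33 hours

Tue: 05:59–11:17 = 5 h 18 min
Wed: 09:14–13:49 = 4 h 35 min
Thu: 10:36–19:48 = 9 h 12 min
Fri: 06:07–13:56 = 7 h 49 min
Sat: 07:56–17:02 = 9 h 6 min
Sun: 10:45–16:05 = 5 h 20 min
Total worked: 41 h 20 min = 41.33 h.
Threshold 40 h → overtime 1 h 20 min, regular 40 h 0 min.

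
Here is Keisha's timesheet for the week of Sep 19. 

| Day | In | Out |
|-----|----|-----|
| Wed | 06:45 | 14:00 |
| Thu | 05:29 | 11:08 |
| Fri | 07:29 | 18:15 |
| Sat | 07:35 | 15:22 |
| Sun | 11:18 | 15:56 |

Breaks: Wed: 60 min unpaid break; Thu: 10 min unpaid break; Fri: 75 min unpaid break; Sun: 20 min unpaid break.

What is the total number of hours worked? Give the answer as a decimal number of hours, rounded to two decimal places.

33.33 hours

Wed: 06:45–14:00 = 7 h 15 min; less 60 min break → 6 h 15 min
Thu: 05:29–11:08 = 5 h 39 min; less 10 min break → 5 h 29 min
Fri: 07:29–18:15 = 10 h 46 min; less 75 min break → 9 h 31 min
Sat: 07:35–15:22 = 7 h 47 min
Sun: 11:18–15:56 = 4 h 38 min; less 20 min break → 4 h 18 min
Total: 6 h 15 min + 5 h 29 min + 9 h 31 min + 7 h 47 min + 4 h 18 min = 33 h 20 min.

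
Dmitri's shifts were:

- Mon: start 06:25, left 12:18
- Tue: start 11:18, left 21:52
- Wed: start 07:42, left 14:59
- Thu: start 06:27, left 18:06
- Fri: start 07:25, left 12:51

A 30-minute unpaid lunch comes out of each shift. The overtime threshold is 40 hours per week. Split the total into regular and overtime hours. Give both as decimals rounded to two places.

Mon: 06:25–12:18 = 5 h 53 min; less 30 min break → 5 h 23 min
Tue: 11:18–21:52 = 10 h 34 min; less 30 min break → 10 h 4 min
Wed: 07:42–14:59 = 7 h 17 min; less 30 min break → 6 h 47 min
Thu: 06:27–18:06 = 11 h 39 min; less 30 min break → 11 h 9 min
Fri: 07:25–12:51 = 5 h 26 min; less 30 min break → 4 h 56 min
Total worked: 38 h 19 min = 38.32 h.
Threshold 40 h → overtime 0 h 0 min, regular 38 h 19 min.

Regular 38.32 hours, overtime 0.00 hours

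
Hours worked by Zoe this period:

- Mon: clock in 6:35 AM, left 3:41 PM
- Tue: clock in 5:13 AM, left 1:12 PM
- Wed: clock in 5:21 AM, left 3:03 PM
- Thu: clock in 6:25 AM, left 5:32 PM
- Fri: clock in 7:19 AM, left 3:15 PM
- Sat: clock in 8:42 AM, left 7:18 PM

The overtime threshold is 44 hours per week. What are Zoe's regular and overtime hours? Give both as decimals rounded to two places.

Mon: 6:35 AM–3:41 PM = 9 h 6 min
Tue: 5:13 AM–1:12 PM = 7 h 59 min
Wed: 5:21 AM–3:03 PM = 9 h 42 min
Thu: 6:25 AM–5:32 PM = 11 h 7 min
Fri: 7:19 AM–3:15 PM = 7 h 56 min
Sat: 8:42 AM–7:18 PM = 10 h 36 min
Total worked: 56 h 26 min = 56.43 h.
Threshold 44 h → overtime 12 h 26 min, regular 44 h 0 min.

Regular 44.00 hours, overtime 12.43 hours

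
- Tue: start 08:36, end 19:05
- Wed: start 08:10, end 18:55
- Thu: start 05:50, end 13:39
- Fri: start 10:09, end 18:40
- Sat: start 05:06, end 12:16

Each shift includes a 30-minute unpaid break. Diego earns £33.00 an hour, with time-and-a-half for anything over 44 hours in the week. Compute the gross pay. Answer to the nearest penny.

Tue: 08:36–19:05 = 10 h 29 min; less 30 min break → 9 h 59 min
Wed: 08:10–18:55 = 10 h 45 min; less 30 min break → 10 h 15 min
Thu: 05:50–13:39 = 7 h 49 min; less 30 min break → 7 h 19 min
Fri: 10:09–18:40 = 8 h 31 min; less 30 min break → 8 h 1 min
Sat: 05:06–12:16 = 7 h 10 min; less 30 min break → 6 h 40 min
Total worked: 42 h 14 min = 2534 min.
Regular 42 h 14 min = 2534 min at £33.00/h; overtime 0 h 0 min = 0 min at £49.50/h.
Pay = (2534 × £33.00 + 0 × £49.50) ÷ 60 = £1393.70.

£1393.70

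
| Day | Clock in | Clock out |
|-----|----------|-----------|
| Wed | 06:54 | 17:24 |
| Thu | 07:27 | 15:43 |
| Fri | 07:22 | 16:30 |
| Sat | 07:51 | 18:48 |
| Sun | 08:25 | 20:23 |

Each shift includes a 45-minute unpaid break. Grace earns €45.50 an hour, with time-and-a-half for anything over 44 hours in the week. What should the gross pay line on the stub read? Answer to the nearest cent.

€2211.30

Wed: 06:54–17:24 = 10 h 30 min; less 45 min break → 9 h 45 min
Thu: 07:27–15:43 = 8 h 16 min; less 45 min break → 7 h 31 min
Fri: 07:22–16:30 = 9 h 8 min; less 45 min break → 8 h 23 min
Sat: 07:51–18:48 = 10 h 57 min; less 45 min break → 10 h 12 min
Sun: 08:25–20:23 = 11 h 58 min; less 45 min break → 11 h 13 min
Total worked: 47 h 4 min = 2824 min.
Regular 44 h 0 min = 2640 min at €45.50/h; overtime 3 h 4 min = 184 min at €68.25/h.
Pay = (2640 × €45.50 + 184 × €68.25) ÷ 60 = €2211.30.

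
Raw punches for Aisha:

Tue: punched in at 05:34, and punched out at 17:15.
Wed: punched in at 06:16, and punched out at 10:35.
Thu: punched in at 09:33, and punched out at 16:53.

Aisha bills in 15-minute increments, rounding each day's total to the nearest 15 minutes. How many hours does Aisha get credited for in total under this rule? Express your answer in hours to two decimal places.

23.25 hours

Tue: 05:34–17:15 = 11 h 41 min → rounds to 11 h 45 min
Wed: 06:16–10:35 = 4 h 19 min → rounds to 4 h 15 min
Thu: 09:33–16:53 = 7 h 20 min → rounds to 7 h 15 min
Total credited: 23 h 15 min.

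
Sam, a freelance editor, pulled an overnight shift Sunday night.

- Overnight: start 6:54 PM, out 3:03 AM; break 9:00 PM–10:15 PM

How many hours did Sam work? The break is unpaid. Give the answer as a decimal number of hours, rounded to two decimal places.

Overnight: 6:54 PM → midnight = 5 h 6 min; midnight → 3:03 AM = 3 h 3 min; span 8 h 9 min; less 75 min break → 6 h 54 min

6.90 hours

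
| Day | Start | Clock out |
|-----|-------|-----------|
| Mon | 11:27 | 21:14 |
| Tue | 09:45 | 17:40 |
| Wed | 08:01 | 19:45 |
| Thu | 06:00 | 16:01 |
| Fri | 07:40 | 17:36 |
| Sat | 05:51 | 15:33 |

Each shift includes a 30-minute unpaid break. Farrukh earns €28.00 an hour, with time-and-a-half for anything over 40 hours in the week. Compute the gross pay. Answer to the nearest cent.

€1795.50

Mon: 11:27–21:14 = 9 h 47 min; less 30 min break → 9 h 17 min
Tue: 09:45–17:40 = 7 h 55 min; less 30 min break → 7 h 25 min
Wed: 08:01–19:45 = 11 h 44 min; less 30 min break → 11 h 14 min
Thu: 06:00–16:01 = 10 h 1 min; less 30 min break → 9 h 31 min
Fri: 07:40–17:36 = 9 h 56 min; less 30 min break → 9 h 26 min
Sat: 05:51–15:33 = 9 h 42 min; less 30 min break → 9 h 12 min
Total worked: 56 h 5 min = 3365 min.
Regular 40 h 0 min = 2400 min at €28.00/h; overtime 16 h 5 min = 965 min at €42.00/h.
Pay = (2400 × €28.00 + 965 × €42.00) ÷ 60 = €1795.50.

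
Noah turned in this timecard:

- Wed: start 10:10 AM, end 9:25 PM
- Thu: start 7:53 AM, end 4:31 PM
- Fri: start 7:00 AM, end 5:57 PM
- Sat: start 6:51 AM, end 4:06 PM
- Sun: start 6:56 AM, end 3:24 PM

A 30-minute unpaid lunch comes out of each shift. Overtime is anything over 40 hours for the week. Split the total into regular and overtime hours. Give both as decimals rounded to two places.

Wed: 10:10 AM–9:25 PM = 11 h 15 min; less 30 min break → 10 h 45 min
Thu: 7:53 AM–4:31 PM = 8 h 38 min; less 30 min break → 8 h 8 min
Fri: 7:00 AM–5:57 PM = 10 h 57 min; less 30 min break → 10 h 27 min
Sat: 6:51 AM–4:06 PM = 9 h 15 min; less 30 min break → 8 h 45 min
Sun: 6:56 AM–3:24 PM = 8 h 28 min; less 30 min break → 7 h 58 min
Total worked: 46 h 3 min = 46.05 h.
Threshold 40 h → overtime 6 h 3 min, regular 40 h 0 min.

Regular 40.00 hours, overtime 6.05 hours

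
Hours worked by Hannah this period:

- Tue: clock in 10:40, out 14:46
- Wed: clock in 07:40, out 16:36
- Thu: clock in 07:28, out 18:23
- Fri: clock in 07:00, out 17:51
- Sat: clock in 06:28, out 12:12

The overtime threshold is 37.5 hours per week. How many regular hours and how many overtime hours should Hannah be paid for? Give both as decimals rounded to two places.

Tue: 10:40–14:46 = 4 h 6 min
Wed: 07:40–16:36 = 8 h 56 min
Thu: 07:28–18:23 = 10 h 55 min
Fri: 07:00–17:51 = 10 h 51 min
Sat: 06:28–12:12 = 5 h 44 min
Total worked: 40 h 32 min = 40.53 h.
Threshold 37.5 h → overtime 3 h 2 min, regular 37 h 30 min.

Regular 37.50 hours, overtime 3.03 hours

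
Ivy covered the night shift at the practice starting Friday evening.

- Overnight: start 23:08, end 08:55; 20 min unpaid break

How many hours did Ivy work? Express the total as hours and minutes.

Overnight: 23:08 → midnight = 0 h 52 min; midnight → 08:55 = 8 h 55 min; span 9 h 47 min; less 20 min break → 9 h 27 min

9 h 27 min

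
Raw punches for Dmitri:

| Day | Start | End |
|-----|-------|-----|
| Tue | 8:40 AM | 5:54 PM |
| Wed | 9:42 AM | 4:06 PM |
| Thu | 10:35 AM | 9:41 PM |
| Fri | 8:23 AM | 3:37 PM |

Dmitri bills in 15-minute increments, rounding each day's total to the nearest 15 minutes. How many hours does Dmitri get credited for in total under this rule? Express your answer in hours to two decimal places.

Tue: 8:40 AM–5:54 PM = 9 h 14 min → rounds to 9 h 15 min
Wed: 9:42 AM–4:06 PM = 6 h 24 min → rounds to 6 h 30 min
Thu: 10:35 AM–9:41 PM = 11 h 6 min → rounds to 11 h 0 min
Fri: 8:23 AM–3:37 PM = 7 h 14 min → rounds to 7 h 15 min
Total credited: 34 h 0 min.

34.00 hours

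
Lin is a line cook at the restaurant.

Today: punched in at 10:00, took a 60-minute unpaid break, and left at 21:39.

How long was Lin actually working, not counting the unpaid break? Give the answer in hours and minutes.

10 h 39 min

Today: 10:00–21:39 = 11 h 39 min; less 60 min break → 10 h 39 min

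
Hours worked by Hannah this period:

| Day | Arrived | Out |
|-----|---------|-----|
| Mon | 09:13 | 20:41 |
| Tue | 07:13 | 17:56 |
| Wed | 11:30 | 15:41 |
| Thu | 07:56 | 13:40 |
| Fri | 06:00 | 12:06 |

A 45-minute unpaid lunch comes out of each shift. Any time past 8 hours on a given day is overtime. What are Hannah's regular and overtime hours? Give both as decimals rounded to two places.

Mon: 09:13–20:41 = 11 h 28 min; less 45 min break → 10 h 43 min
Tue: 07:13–17:56 = 10 h 43 min; less 45 min break → 9 h 58 min
Wed: 11:30–15:41 = 4 h 11 min; less 45 min break → 3 h 26 min
Thu: 07:56–13:40 = 5 h 44 min; less 45 min break → 4 h 59 min
Fri: 06:00–12:06 = 6 h 6 min; less 45 min break → 5 h 21 min
Mon reg 8 h 0 min / OT 2 h 43 min; Tue reg 8 h 0 min / OT 1 h 58 min; Wed reg 3 h 26 min / OT 0 h 0 min; Thu reg 4 h 59 min / OT 0 h 0 min; Fri reg 5 h 21 min / OT 0 h 0 min.
Totals: regular 29 h 46 min, overtime 4 h 41 min.

Regular 29.77 hours, overtime 4.68 hours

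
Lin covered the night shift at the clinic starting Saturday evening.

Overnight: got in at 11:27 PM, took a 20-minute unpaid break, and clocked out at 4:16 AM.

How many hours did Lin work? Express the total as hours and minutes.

Overnight: 11:27 PM → midnight = 0 h 33 min; midnight → 4:16 AM = 4 h 16 min; span 4 h 49 min; less 20 min break → 4 h 29 min

4 h 29 min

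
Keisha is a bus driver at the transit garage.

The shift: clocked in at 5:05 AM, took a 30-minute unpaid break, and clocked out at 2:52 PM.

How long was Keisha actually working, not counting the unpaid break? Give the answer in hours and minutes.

The shift: 5:05 AM–2:52 PM = 9 h 47 min; less 30 min break → 9 h 17 min

9 h 17 min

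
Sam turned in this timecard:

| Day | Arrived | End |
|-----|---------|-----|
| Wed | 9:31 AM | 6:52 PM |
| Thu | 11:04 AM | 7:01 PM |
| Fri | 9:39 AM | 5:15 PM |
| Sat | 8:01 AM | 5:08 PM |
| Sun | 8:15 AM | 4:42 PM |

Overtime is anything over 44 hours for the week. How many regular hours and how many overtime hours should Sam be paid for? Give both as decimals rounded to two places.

Wed: 9:31 AM–6:52 PM = 9 h 21 min
Thu: 11:04 AM–7:01 PM = 7 h 57 min
Fri: 9:39 AM–5:15 PM = 7 h 36 min
Sat: 8:01 AM–5:08 PM = 9 h 7 min
Sun: 8:15 AM–4:42 PM = 8 h 27 min
Total worked: 42 h 28 min = 42.47 h.
Threshold 44 h → overtime 0 h 0 min, regular 42 h 28 min.

Regular 42.47 hours, overtime 0.00 hours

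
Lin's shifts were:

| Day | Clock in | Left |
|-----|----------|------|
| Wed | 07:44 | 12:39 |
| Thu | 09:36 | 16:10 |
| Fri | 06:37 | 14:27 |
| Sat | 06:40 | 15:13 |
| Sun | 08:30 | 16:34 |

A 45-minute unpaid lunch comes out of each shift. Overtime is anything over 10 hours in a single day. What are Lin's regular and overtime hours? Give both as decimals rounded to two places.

Wed: 07:44–12:39 = 4 h 55 min; less 45 min break → 4 h 10 min
Thu: 09:36–16:10 = 6 h 34 min; less 45 min break → 5 h 49 min
Fri: 06:37–14:27 = 7 h 50 min; less 45 min break → 7 h 5 min
Sat: 06:40–15:13 = 8 h 33 min; less 45 min break → 7 h 48 min
Sun: 08:30–16:34 = 8 h 4 min; less 45 min break → 7 h 19 min
Wed reg 4 h 10 min / OT 0 h 0 min; Thu reg 5 h 49 min / OT 0 h 0 min; Fri reg 7 h 5 min / OT 0 h 0 min; Sat reg 7 h 48 min / OT 0 h 0 min; Sun reg 7 h 19 min / OT 0 h 0 min.
Totals: regular 32 h 11 min, overtime 0 h 0 min.

Regular 32.18 hours, overtime 0.00 hours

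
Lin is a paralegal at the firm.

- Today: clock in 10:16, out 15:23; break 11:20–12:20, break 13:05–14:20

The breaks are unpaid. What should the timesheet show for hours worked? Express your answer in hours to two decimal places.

Today: 10:16–15:23 = 5 h 7 min; less 135 min break → 2 h 52 min

2.87 hours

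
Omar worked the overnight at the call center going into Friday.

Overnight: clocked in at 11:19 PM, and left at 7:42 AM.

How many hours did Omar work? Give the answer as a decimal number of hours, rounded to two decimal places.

Overnight: 11:19 PM → midnight = 0 h 41 min; midnight → 7:42 AM = 7 h 42 min; span 8 h 23 min

8.38 hours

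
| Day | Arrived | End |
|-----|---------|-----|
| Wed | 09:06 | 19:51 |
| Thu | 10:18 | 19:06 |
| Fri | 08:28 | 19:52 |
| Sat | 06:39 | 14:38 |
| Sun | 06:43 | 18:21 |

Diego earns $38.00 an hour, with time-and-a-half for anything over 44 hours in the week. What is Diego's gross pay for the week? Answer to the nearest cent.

Wed: 09:06–19:51 = 10 h 45 min
Thu: 10:18–19:06 = 8 h 48 min
Fri: 08:28–19:52 = 11 h 24 min
Sat: 06:39–14:38 = 7 h 59 min
Sun: 06:43–18:21 = 11 h 38 min
Total worked: 50 h 34 min = 3034 min.
Regular 44 h 0 min = 2640 min at $38.00/h; overtime 6 h 34 min = 394 min at $57.00/h.
Pay = (2640 × $38.00 + 394 × $57.00) ÷ 60 = $2046.30.

$2046.30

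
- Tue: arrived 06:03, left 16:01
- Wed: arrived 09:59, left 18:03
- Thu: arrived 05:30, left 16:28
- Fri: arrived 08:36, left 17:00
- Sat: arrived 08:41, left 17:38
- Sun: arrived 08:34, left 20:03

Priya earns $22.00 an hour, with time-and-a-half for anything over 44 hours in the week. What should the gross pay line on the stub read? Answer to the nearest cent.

$1424.50

Tue: 06:03–16:01 = 9 h 58 min
Wed: 09:59–18:03 = 8 h 4 min
Thu: 05:30–16:28 = 10 h 58 min
Fri: 08:36–17:00 = 8 h 24 min
Sat: 08:41–17:38 = 8 h 57 min
Sun: 08:34–20:03 = 11 h 29 min
Total worked: 57 h 50 min = 3470 min.
Regular 44 h 0 min = 2640 min at $22.00/h; overtime 13 h 50 min = 830 min at $33.00/h.
Pay = (2640 × $22.00 + 830 × $33.00) ÷ 60 = $1424.50.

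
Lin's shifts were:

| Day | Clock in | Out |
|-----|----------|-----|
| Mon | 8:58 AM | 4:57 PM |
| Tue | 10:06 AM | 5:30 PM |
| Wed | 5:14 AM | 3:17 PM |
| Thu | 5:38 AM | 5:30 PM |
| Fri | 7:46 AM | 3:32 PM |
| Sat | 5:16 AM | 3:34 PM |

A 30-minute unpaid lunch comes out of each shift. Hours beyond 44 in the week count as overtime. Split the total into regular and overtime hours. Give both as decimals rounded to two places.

Mon: 8:58 AM–4:57 PM = 7 h 59 min; less 30 min break → 7 h 29 min
Tue: 10:06 AM–5:30 PM = 7 h 24 min; less 30 min break → 6 h 54 min
Wed: 5:14 AM–3:17 PM = 10 h 3 min; less 30 min break → 9 h 33 min
Thu: 5:38 AM–5:30 PM = 11 h 52 min; less 30 min break → 11 h 22 min
Fri: 7:46 AM–3:32 PM = 7 h 46 min; less 30 min break → 7 h 16 min
Sat: 5:16 AM–3:34 PM = 10 h 18 min; less 30 min break → 9 h 48 min
Total worked: 52 h 22 min = 52.37 h.
Threshold 44 h → overtime 8 h 22 min, regular 44 h 0 min.

Regular 44.00 hours, overtime 8.37 hours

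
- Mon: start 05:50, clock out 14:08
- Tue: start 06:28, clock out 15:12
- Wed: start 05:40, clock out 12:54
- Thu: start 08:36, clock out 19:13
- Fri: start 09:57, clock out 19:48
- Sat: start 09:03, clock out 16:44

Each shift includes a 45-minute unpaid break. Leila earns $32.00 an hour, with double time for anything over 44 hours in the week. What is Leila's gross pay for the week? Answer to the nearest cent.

$1658.67

Mon: 05:50–14:08 = 8 h 18 min; less 45 min break → 7 h 33 min
Tue: 06:28–15:12 = 8 h 44 min; less 45 min break → 7 h 59 min
Wed: 05:40–12:54 = 7 h 14 min; less 45 min break → 6 h 29 min
Thu: 08:36–19:13 = 10 h 37 min; less 45 min break → 9 h 52 min
Fri: 09:57–19:48 = 9 h 51 min; less 45 min break → 9 h 6 min
Sat: 09:03–16:44 = 7 h 41 min; less 45 min break → 6 h 56 min
Total worked: 47 h 55 min = 2875 min.
Regular 44 h 0 min = 2640 min at $32.00/h; overtime 3 h 55 min = 235 min at $64.00/h.
Pay = (2640 × $32.00 + 235 × $64.00) ÷ 60 = $1658.67.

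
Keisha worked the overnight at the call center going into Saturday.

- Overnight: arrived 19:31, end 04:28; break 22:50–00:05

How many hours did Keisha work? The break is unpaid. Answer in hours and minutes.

Overnight: 19:31 → midnight = 4 h 29 min; midnight → 04:28 = 4 h 28 min; span 8 h 57 min; less 75 min break → 7 h 42 min

7 h 42 min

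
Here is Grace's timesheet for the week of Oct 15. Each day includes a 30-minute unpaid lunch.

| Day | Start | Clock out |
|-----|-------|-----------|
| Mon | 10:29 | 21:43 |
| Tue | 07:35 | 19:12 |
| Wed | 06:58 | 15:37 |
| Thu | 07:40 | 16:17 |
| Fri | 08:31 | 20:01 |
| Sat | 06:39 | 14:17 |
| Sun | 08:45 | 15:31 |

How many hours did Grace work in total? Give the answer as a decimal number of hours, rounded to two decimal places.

62.52 hours

Mon: 10:29–21:43 = 11 h 14 min; less 30 min break → 10 h 44 min
Tue: 07:35–19:12 = 11 h 37 min; less 30 min break → 11 h 7 min
Wed: 06:58–15:37 = 8 h 39 min; less 30 min break → 8 h 9 min
Thu: 07:40–16:17 = 8 h 37 min; less 30 min break → 8 h 7 min
Fri: 08:31–20:01 = 11 h 30 min; less 30 min break → 11 h 0 min
Sat: 06:39–14:17 = 7 h 38 min; less 30 min break → 7 h 8 min
Sun: 08:45–15:31 = 6 h 46 min; less 30 min break → 6 h 16 min
Total: 10 h 44 min + 11 h 7 min + 8 h 9 min + 8 h 7 min + 11 h 0 min + 7 h 8 min + 6 h 16 min = 62 h 31 min.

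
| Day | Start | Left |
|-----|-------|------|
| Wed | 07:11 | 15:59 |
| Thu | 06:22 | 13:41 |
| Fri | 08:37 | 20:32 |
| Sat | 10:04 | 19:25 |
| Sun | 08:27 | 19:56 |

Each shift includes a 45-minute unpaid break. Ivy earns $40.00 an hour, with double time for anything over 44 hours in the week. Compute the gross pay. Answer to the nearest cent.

$1849.33

Wed: 07:11–15:59 = 8 h 48 min; less 45 min break → 8 h 3 min
Thu: 06:22–13:41 = 7 h 19 min; less 45 min break → 6 h 34 min
Fri: 08:37–20:32 = 11 h 55 min; less 45 min break → 11 h 10 min
Sat: 10:04–19:25 = 9 h 21 min; less 45 min break → 8 h 36 min
Sun: 08:27–19:56 = 11 h 29 min; less 45 min break → 10 h 44 min
Total worked: 45 h 7 min = 2707 min.
Regular 44 h 0 min = 2640 min at $40.00/h; overtime 1 h 7 min = 67 min at $80.00/h.
Pay = (2640 × $40.00 + 67 × $80.00) ÷ 60 = $1849.33.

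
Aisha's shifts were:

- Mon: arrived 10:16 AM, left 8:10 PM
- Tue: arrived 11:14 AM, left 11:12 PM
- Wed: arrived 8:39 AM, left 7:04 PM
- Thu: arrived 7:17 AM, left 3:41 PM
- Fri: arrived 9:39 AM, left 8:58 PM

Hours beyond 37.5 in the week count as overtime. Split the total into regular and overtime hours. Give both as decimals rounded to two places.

Mon: 10:16 AM–8:10 PM = 9 h 54 min
Tue: 11:14 AM–11:12 PM = 11 h 58 min
Wed: 8:39 AM–7:04 PM = 10 h 25 min
Thu: 7:17 AM–3:41 PM = 8 h 24 min
Fri: 9:39 AM–8:58 PM = 11 h 19 min
Total worked: 52 h 0 min = 52.00 h.
Threshold 37.5 h → overtime 14 h 30 min, regular 37 h 30 min.

Regular 37.50 hours, overtime 14.50 hours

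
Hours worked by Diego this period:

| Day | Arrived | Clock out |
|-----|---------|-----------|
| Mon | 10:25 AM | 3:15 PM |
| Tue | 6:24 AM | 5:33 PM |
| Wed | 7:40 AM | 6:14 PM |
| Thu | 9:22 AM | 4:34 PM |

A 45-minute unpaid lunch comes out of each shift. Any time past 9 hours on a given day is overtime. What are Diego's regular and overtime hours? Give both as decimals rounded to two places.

Regular 28.53 hours, overtime 2.22 hours

Mon: 10:25 AM–3:15 PM = 4 h 50 min; less 45 min break → 4 h 5 min
Tue: 6:24 AM–5:33 PM = 11 h 9 min; less 45 min break → 10 h 24 min
Wed: 7:40 AM–6:14 PM = 10 h 34 min; less 45 min break → 9 h 49 min
Thu: 9:22 AM–4:34 PM = 7 h 12 min; less 45 min break → 6 h 27 min
Mon reg 4 h 5 min / OT 0 h 0 min; Tue reg 9 h 0 min / OT 1 h 24 min; Wed reg 9 h 0 min / OT 0 h 49 min; Thu reg 6 h 27 min / OT 0 h 0 min.
Totals: regular 28 h 32 min, overtime 2 h 13 min.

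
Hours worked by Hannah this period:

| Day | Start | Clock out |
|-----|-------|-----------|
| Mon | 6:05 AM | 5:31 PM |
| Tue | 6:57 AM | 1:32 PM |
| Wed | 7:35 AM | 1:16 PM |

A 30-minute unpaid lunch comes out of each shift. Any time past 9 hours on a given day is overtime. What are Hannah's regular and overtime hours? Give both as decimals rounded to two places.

Mon: 6:05 AM–5:31 PM = 11 h 26 min; less 30 min break → 10 h 56 min
Tue: 6:57 AM–1:32 PM = 6 h 35 min; less 30 min break → 6 h 5 min
Wed: 7:35 AM–1:16 PM = 5 h 41 min; less 30 min break → 5 h 11 min
Mon reg 9 h 0 min / OT 1 h 56 min; Tue reg 6 h 5 min / OT 0 h 0 min; Wed reg 5 h 11 min / OT 0 h 0 min.
Totals: regular 20 h 16 min, overtime 1 h 56 min.

Regular 20.27 hours, overtime 1.93 hours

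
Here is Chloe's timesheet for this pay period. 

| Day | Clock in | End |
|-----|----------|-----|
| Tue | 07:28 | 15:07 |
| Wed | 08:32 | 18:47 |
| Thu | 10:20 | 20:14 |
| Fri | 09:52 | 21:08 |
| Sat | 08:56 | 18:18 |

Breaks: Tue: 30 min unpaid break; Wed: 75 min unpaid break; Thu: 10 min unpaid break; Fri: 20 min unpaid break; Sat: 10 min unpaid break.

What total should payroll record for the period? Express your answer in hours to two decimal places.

Tue: 07:28–15:07 = 7 h 39 min; less 30 min break → 7 h 9 min
Wed: 08:32–18:47 = 10 h 15 min; less 75 min break → 9 h 0 min
Thu: 10:20–20:14 = 9 h 54 min; less 10 min break → 9 h 44 min
Fri: 09:52–21:08 = 11 h 16 min; less 20 min break → 10 h 56 min
Sat: 08:56–18:18 = 9 h 22 min; less 10 min break → 9 h 12 min
Total: 7 h 9 min + 9 h 0 min + 9 h 44 min + 10 h 56 min + 9 h 12 min = 46 h 1 min.

46.02 hours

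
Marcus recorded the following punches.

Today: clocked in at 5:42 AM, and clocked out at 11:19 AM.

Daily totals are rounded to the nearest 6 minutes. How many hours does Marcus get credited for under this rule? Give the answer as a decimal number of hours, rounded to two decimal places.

Today: 5:42 AM–11:19 AM = 5 h 37 min → rounds to 5 h 36 min

5.60 hours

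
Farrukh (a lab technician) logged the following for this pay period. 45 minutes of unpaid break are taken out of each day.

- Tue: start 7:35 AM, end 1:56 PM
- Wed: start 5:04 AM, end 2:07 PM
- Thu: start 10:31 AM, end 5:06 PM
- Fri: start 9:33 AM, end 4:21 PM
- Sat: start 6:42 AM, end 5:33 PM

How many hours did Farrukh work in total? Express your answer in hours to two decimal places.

Tue: 7:35 AM–1:56 PM = 6 h 21 min; less 45 min break → 5 h 36 min
Wed: 5:04 AM–2:07 PM = 9 h 3 min; less 45 min break → 8 h 18 min
Thu: 10:31 AM–5:06 PM = 6 h 35 min; less 45 min break → 5 h 50 min
Fri: 9:33 AM–4:21 PM = 6 h 48 min; less 45 min break → 6 h 3 min
Sat: 6:42 AM–5:33 PM = 10 h 51 min; less 45 min break → 10 h 6 min
Total: 5 h 36 min + 8 h 18 min + 5 h 50 min + 6 h 3 min + 10 h 6 min = 35 h 53 min.

35.88 hours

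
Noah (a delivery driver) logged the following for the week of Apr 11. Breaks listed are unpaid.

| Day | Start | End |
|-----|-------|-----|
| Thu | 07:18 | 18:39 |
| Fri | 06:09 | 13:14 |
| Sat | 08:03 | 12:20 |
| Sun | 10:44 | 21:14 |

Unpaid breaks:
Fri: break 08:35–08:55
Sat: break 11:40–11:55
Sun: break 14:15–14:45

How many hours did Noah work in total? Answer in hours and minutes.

32 h 8 min

Thu: 07:18–18:39 = 11 h 21 min
Fri: 06:09–13:14 = 7 h 5 min; less 20 min break → 6 h 45 min
Sat: 08:03–12:20 = 4 h 17 min; less 15 min break → 4 h 2 min
Sun: 10:44–21:14 = 10 h 30 min; less 30 min break → 10 h 0 min
Total: 11 h 21 min + 6 h 45 min + 4 h 2 min + 10 h 0 min = 32 h 8 min.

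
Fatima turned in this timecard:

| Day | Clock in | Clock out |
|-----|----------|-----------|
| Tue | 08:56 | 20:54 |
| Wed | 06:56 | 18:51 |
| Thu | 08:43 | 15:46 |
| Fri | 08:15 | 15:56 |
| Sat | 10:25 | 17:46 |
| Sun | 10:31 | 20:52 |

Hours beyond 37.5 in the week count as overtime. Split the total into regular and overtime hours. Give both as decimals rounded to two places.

Tue: 08:56–20:54 = 11 h 58 min
Wed: 06:56–18:51 = 11 h 55 min
Thu: 08:43–15:46 = 7 h 3 min
Fri: 08:15–15:56 = 7 h 41 min
Sat: 10:25–17:46 = 7 h 21 min
Sun: 10:31–20:52 = 10 h 21 min
Total worked: 56 h 19 min = 56.32 h.
Threshold 37.5 h → overtime 18 h 49 min, regular 37 h 30 min.

Regular 37.50 hours, overtime 18.82 hours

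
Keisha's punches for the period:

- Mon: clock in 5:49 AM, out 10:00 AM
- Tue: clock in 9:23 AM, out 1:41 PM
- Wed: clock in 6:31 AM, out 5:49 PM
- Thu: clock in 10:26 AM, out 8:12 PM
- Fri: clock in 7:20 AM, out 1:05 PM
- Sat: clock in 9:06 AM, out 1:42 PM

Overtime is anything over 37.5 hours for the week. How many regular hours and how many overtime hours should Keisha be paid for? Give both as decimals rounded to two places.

Mon: 5:49 AM–10:00 AM = 4 h 11 min
Tue: 9:23 AM–1:41 PM = 4 h 18 min
Wed: 6:31 AM–5:49 PM = 11 h 18 min
Thu: 10:26 AM–8:12 PM = 9 h 46 min
Fri: 7:20 AM–1:05 PM = 5 h 45 min
Sat: 9:06 AM–1:42 PM = 4 h 36 min
Total worked: 39 h 54 min = 39.90 h.
Threshold 37.5 h → overtime 2 h 24 min, regular 37 h 30 min.

Regular 37.50 hours, overtime 2.40 hours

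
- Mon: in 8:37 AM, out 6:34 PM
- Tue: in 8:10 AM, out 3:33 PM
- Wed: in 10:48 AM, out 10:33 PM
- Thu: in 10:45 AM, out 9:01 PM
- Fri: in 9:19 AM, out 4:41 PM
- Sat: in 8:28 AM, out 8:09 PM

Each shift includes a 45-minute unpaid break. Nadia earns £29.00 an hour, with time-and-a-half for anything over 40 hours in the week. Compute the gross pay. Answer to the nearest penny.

£1764.65

Mon: 8:37 AM–6:34 PM = 9 h 57 min; less 45 min break → 9 h 12 min
Tue: 8:10 AM–3:33 PM = 7 h 23 min; less 45 min break → 6 h 38 min
Wed: 10:48 AM–10:33 PM = 11 h 45 min; less 45 min break → 11 h 0 min
Thu: 10:45 AM–9:01 PM = 10 h 16 min; less 45 min break → 9 h 31 min
Fri: 9:19 AM–4:41 PM = 7 h 22 min; less 45 min break → 6 h 37 min
Sat: 8:28 AM–8:09 PM = 11 h 41 min; less 45 min break → 10 h 56 min
Total worked: 53 h 54 min = 3234 min.
Regular 40 h 0 min = 2400 min at £29.00/h; overtime 13 h 54 min = 834 min at £43.50/h.
Pay = (2400 × £29.00 + 834 × £43.50) ÷ 60 = £1764.65.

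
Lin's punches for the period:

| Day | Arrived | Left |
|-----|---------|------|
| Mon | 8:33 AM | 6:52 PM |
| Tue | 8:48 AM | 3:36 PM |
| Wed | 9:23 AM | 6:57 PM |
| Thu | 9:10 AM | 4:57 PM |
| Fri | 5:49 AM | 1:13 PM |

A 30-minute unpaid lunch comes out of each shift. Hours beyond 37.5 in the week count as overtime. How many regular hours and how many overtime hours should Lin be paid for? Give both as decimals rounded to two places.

Mon: 8:33 AM–6:52 PM = 10 h 19 min; less 30 min break → 9 h 49 min
Tue: 8:48 AM–3:36 PM = 6 h 48 min; less 30 min break → 6 h 18 min
Wed: 9:23 AM–6:57 PM = 9 h 34 min; less 30 min break → 9 h 4 min
Thu: 9:10 AM–4:57 PM = 7 h 47 min; less 30 min break → 7 h 17 min
Fri: 5:49 AM–1:13 PM = 7 h 24 min; less 30 min break → 6 h 54 min
Total worked: 39 h 22 min = 39.37 h.
Threshold 37.5 h → overtime 1 h 52 min, regular 37 h 30 min.

Regular 37.50 hours, overtime 1.87 hours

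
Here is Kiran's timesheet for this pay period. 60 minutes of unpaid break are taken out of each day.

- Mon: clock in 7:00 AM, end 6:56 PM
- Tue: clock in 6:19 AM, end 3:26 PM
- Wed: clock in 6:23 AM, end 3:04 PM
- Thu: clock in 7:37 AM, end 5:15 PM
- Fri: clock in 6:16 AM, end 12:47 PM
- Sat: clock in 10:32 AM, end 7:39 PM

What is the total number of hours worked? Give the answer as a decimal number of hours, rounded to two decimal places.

Mon: 7:00 AM–6:56 PM = 11 h 56 min; less 60 min break → 10 h 56 min
Tue: 6:19 AM–3:26 PM = 9 h 7 min; less 60 min break → 8 h 7 min
Wed: 6:23 AM–3:04 PM = 8 h 41 min; less 60 min break → 7 h 41 min
Thu: 7:37 AM–5:15 PM = 9 h 38 min; less 60 min break → 8 h 38 min
Fri: 6:16 AM–12:47 PM = 6 h 31 min; less 60 min break → 5 h 31 min
Sat: 10:32 AM–7:39 PM = 9 h 7 min; less 60 min break → 8 h 7 min
Total: 10 h 56 min + 8 h 7 min + 7 h 41 min + 8 h 38 min + 5 h 31 min + 8 h 7 min = 49 h 0 min.

49.00 hours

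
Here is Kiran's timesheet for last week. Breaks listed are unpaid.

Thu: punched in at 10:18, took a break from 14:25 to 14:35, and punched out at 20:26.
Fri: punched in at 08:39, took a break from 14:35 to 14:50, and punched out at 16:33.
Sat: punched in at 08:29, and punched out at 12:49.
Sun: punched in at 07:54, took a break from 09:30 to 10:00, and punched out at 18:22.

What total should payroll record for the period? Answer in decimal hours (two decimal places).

Thu: 10:18–20:26 = 10 h 8 min; less 10 min break → 9 h 58 min
Fri: 08:39–16:33 = 7 h 54 min; less 15 min break → 7 h 39 min
Sat: 08:29–12:49 = 4 h 20 min
Sun: 07:54–18:22 = 10 h 28 min; less 30 min break → 9 h 58 min
Total: 9 h 58 min + 7 h 39 min + 4 h 20 min + 9 h 58 min = 31 h 55 min.

31.92 hours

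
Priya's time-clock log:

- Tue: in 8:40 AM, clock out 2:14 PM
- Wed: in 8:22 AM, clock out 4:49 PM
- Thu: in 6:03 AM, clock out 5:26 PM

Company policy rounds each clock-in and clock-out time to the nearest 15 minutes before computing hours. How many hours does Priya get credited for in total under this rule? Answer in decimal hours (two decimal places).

25.50 hours

Tue: in 8:40 AM→8:45 AM, out 2:14 PM→2:15 PM; 5 h 30 min
Wed: in 8:22 AM→8:15 AM, out 4:49 PM→4:45 PM; 8 h 30 min
Thu: in 6:03 AM→6:00 AM, out 5:26 PM→5:30 PM; 11 h 30 min
Total credited: 25 h 30 min.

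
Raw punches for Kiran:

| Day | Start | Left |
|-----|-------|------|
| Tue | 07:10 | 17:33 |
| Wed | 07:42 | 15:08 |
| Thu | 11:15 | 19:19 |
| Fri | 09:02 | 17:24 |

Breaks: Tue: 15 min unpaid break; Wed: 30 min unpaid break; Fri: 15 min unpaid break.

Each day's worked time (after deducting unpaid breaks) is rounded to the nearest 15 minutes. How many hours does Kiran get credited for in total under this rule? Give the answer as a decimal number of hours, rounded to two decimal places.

Tue: 07:10–17:33 = 10 h 23 min − 15 min = 10 h 8 min → rounds to 10 h 15 min
Wed: 07:42–15:08 = 7 h 26 min − 30 min = 6 h 56 min → rounds to 7 h 0 min
Thu: 11:15–19:19 = 8 h 4 min → rounds to 8 h 0 min
Fri: 09:02–17:24 = 8 h 22 min − 15 min = 8 h 7 min → rounds to 8 h 0 min
Total credited: 33 h 15 min.

33.25 hours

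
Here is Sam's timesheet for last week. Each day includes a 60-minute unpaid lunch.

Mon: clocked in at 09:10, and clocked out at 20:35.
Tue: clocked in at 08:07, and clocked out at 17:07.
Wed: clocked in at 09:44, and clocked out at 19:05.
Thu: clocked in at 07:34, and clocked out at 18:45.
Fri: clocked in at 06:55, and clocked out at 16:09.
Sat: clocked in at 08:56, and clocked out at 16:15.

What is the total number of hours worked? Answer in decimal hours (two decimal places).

Mon: 09:10–20:35 = 11 h 25 min; less 60 min break → 10 h 25 min
Tue: 08:07–17:07 = 9 h 0 min; less 60 min break → 8 h 0 min
Wed: 09:44–19:05 = 9 h 21 min; less 60 min break → 8 h 21 min
Thu: 07:34–18:45 = 11 h 11 min; less 60 min break → 10 h 11 min
Fri: 06:55–16:09 = 9 h 14 min; less 60 min break → 8 h 14 min
Sat: 08:56–16:15 = 7 h 19 min; less 60 min break → 6 h 19 min
Total: 10 h 25 min + 8 h 0 min + 8 h 21 min + 10 h 11 min + 8 h 14 min + 6 h 19 min = 51 h 30 min.

51.50 hours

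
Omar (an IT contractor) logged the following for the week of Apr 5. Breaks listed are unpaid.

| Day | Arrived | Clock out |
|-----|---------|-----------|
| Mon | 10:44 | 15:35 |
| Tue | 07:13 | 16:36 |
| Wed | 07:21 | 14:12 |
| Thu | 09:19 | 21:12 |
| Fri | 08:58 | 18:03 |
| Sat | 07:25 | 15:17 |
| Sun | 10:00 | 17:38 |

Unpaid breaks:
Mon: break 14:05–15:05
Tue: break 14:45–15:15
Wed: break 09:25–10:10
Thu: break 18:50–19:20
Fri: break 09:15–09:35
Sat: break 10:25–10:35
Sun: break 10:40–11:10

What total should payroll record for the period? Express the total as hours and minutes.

53 h 48 min

Mon: 10:44–15:35 = 4 h 51 min; less 60 min break → 3 h 51 min
Tue: 07:13–16:36 = 9 h 23 min; less 30 min break → 8 h 53 min
Wed: 07:21–14:12 = 6 h 51 min; less 45 min break → 6 h 6 min
Thu: 09:19–21:12 = 11 h 53 min; less 30 min break → 11 h 23 min
Fri: 08:58–18:03 = 9 h 5 min; less 20 min break → 8 h 45 min
Sat: 07:25–15:17 = 7 h 52 min; less 10 min break → 7 h 42 min
Sun: 10:00–17:38 = 7 h 38 min; less 30 min break → 7 h 8 min
Total: 3 h 51 min + 8 h 53 min + 6 h 6 min + 11 h 23 min + 8 h 45 min + 7 h 42 min + 7 h 8 min = 53 h 48 min.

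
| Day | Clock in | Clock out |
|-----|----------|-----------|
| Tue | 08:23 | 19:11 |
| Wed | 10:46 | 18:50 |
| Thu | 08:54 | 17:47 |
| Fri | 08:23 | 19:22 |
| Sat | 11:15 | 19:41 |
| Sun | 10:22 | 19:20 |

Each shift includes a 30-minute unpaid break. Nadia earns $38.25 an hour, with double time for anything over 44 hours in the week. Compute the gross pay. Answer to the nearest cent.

Tue: 08:23–19:11 = 10 h 48 min; less 30 min break → 10 h 18 min
Wed: 10:46–18:50 = 8 h 4 min; less 30 min break → 7 h 34 min
Thu: 08:54–17:47 = 8 h 53 min; less 30 min break → 8 h 23 min
Fri: 08:23–19:22 = 10 h 59 min; less 30 min break → 10 h 29 min
Sat: 11:15–19:41 = 8 h 26 min; less 30 min break → 7 h 56 min
Sun: 10:22–19:20 = 8 h 58 min; less 30 min break → 8 h 28 min
Total worked: 53 h 8 min = 3188 min.
Regular 44 h 0 min = 2640 min at $38.25/h; overtime 9 h 8 min = 548 min at $76.50/h.
Pay = (2640 × $38.25 + 548 × $76.50) ÷ 60 = $2381.70.

$2381.70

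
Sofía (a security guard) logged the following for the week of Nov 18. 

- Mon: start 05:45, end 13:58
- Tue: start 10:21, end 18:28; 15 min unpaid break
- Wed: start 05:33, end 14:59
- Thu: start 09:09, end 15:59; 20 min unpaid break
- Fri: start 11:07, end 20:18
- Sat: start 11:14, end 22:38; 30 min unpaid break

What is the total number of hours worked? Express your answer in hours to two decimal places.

Mon: 05:45–13:58 = 8 h 13 min
Tue: 10:21–18:28 = 8 h 7 min; less 15 min break → 7 h 52 min
Wed: 05:33–14:59 = 9 h 26 min
Thu: 09:09–15:59 = 6 h 50 min; less 20 min break → 6 h 30 min
Fri: 11:07–20:18 = 9 h 11 min
Sat: 11:14–22:38 = 11 h 24 min; less 30 min break → 10 h 54 min
Total: 8 h 13 min + 7 h 52 min + 9 h 26 min + 6 h 30 min + 9 h 11 min + 10 h 54 min = 52 h 6 min.

52.10 hours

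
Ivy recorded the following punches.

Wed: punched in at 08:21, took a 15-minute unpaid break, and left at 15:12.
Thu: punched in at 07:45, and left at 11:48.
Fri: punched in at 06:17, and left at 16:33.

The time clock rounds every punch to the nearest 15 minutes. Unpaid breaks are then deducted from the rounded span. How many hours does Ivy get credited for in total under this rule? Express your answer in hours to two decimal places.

Wed: in 08:21→08:15, out 15:12→15:15; 7 h 0 min − 15 min = 6 h 45 min
Thu: in 07:45→07:45, out 11:48→11:45; 4 h 0 min
Fri: in 06:17→06:15, out 16:33→16:30; 10 h 15 min
Total credited: 21 h 0 min.

21.00 hours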